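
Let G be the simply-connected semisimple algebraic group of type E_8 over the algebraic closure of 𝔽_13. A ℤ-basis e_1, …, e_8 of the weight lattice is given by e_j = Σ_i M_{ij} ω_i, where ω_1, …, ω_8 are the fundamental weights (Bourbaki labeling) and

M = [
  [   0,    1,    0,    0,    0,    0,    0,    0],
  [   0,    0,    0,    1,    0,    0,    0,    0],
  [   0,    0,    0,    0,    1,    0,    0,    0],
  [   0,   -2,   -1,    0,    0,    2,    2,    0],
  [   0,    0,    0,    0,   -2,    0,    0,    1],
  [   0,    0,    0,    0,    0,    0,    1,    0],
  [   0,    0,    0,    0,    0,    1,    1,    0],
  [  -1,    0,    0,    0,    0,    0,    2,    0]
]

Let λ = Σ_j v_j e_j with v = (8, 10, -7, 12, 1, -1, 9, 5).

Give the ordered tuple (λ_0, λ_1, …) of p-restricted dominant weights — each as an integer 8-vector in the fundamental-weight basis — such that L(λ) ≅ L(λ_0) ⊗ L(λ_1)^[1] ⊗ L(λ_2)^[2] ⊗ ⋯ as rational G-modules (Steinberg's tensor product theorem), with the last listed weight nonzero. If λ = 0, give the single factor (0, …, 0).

Change of basis e → ω: c = M·v where v = (8, 10, -7, 12, 1, -1, 9, 5):
  c_1 = 0*8 + 1*10 + 0*-7 + 0*12 + 0*1 + 0*-1 + 0*9 + 0*5 = 10
  c_2 = 0*8 + 0*10 + 0*-7 + 1*12 + 0*1 + 0*-1 + 0*9 + 0*5 = 12
  c_3 = 0*8 + 0*10 + 0*-7 + 0*12 + 1*1 + 0*-1 + 0*9 + 0*5 = 1
  c_4 = 0*8 + -2*10 + -1*-7 + 0*12 + 0*1 + 2*-1 + 2*9 + 0*5 = 3
  c_5 = 0*8 + 0*10 + 0*-7 + 0*12 + -2*1 + 0*-1 + 0*9 + 1*5 = 3
  c_6 = 0*8 + 0*10 + 0*-7 + 0*12 + 0*1 + 0*-1 + 1*9 + 0*5 = 9
  c_7 = 0*8 + 0*10 + 0*-7 + 0*12 + 0*1 + 1*-1 + 1*9 + 0*5 = 8
  c_8 = -1*8 + 0*10 + 0*-7 + 0*12 + 0*1 + 0*-1 + 2*9 + 0*5 = 10
Base-13 expansion of each c_i:
  c_1 = 10 = 10·13^0
  c_2 = 12 = 12·13^0
  c_3 = 1 = 1·13^0
  c_4 = 3 = 3·13^0
  c_5 = 3 = 3·13^0
  c_6 = 9 = 9·13^0
  c_7 = 8 = 8·13^0
  c_8 = 10 = 10·13^0
p-restricted factor λ_0 = (10, 12, 1, 3, 3, 9, 8, 10)

((10, 12, 1, 3, 3, 9, 8, 10),)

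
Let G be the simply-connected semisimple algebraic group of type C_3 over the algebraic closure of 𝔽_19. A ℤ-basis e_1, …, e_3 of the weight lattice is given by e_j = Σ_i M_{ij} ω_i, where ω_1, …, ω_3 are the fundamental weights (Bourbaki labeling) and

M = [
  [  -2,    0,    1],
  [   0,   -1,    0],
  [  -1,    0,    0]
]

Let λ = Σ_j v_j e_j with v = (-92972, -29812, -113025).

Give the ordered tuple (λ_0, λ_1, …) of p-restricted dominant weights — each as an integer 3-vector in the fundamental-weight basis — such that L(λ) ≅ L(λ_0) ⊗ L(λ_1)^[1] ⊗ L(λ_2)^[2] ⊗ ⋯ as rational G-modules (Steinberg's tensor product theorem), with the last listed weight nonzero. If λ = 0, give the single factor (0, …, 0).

((16, 1, 5), (18, 11, 10), (11, 6, 10), (10, 4, 13))

In the fundamental-weight basis, λ has coordinates c = M·v (v = (-92972, -29812, -113025)):
  c_1 = -2*-92972 + 0*-29812 + 1*-113025 = 72919
  c_2 = 0*-92972 + -1*-29812 + 0*-113025 = 29812
  c_3 = -1*-92972 + 0*-29812 + 0*-113025 = 92972
p = 19; digits c_i = Σ_j d_{ij}·19^j, 0 ≤ d_{ij} < 19:
  c_1 = 72919 = 16·19^0 + 18·19^1 + 11·19^2 + 10·19^3
  c_2 = 29812 = 1·19^0 + 11·19^1 + 6·19^2 + 4·19^3
  c_3 = 92972 = 5·19^0 + 10·19^1 + 10·19^2 + 13·19^3
λ_0 = (16, 1, 5)
λ_1 = (18, 11, 10)
λ_2 = (11, 6, 10)
λ_3 = (10, 4, 13)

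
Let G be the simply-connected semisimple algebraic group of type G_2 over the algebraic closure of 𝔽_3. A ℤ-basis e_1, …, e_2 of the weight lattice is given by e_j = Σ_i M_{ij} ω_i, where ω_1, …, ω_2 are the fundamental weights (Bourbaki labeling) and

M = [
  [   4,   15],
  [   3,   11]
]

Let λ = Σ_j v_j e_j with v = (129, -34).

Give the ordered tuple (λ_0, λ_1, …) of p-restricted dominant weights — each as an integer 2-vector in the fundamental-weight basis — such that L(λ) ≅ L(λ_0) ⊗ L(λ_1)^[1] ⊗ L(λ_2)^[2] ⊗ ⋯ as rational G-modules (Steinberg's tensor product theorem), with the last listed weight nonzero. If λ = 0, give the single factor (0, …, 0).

Converting to the ω-basis (c_i = row i of M dotted with v = (129, -34)):
  c_1 = 4*129 + 15*-34 = 6
  c_2 = 3*129 + 11*-34 = 13
Base-3 expansion of each c_i:
  c_1 = 6 = 0·3^0 + 2·3^1
  c_2 = 13 = 1·3^0 + 1·3^1 + 1·3^2
p-restricted factor λ_0 = (0, 1)
p-restricted factor λ_1 = (2, 1)
p-restricted factor λ_2 = (0, 1)

((0, 1), (2, 1), (0, 1))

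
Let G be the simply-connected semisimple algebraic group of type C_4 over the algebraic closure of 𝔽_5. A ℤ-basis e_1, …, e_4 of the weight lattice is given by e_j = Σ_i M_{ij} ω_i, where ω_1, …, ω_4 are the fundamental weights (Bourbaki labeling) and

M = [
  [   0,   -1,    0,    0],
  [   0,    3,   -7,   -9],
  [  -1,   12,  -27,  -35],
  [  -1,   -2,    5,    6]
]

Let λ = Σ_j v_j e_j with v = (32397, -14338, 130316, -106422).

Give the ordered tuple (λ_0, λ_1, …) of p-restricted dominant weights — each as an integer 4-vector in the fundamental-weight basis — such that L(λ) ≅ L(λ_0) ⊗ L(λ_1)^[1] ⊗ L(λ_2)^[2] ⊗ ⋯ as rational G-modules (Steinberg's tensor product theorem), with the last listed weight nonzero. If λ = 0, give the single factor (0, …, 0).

Compute c_i = Σ_j M_{ij} v_j with v = (32397, -14338, 130316, -106422):
  c_1 = (0)·(32397) + (-1)·(-14338) + (0)·(130316) + (0)·(-106422) = 14338
  c_2 = (0)·(32397) + (3)·(-14338) + (-7)·(130316) + (-9)·(-106422) = 2572
  c_3 = (-1)·(32397) + (12)·(-14338) + (-27)·(130316) + (-35)·(-106422) = 1785
  c_4 = (-1)·(32397) + (-2)·(-14338) + (5)·(130316) + (6)·(-106422) = 9327
Writing each c_i in base p = 5:
  c_1 = 14338 = 3·5^0 + 2·5^1 + 3·5^2 + 4·5^3 + 2·5^4 + 4·5^5
  c_2 = 2572 = 2·5^0 + 4·5^1 + 2·5^2 + 0·5^3 + 4·5^4
  c_3 = 1785 = 0·5^0 + 2·5^1 + 1·5^2 + 4·5^3 + 2·5^4
  c_4 = 9327 = 2·5^0 + 0·5^1 + 3·5^2 + 4·5^3 + 4·5^4 + 2·5^5
λ_0 = (3, 2, 0, 2)
λ_1 = (2, 4, 2, 0)
λ_2 = (3, 2, 1, 3)
λ_3 = (4, 0, 4, 4)
λ_4 = (2, 4, 2, 4)
λ_5 = (4, 0, 0, 2)

((3, 2, 0, 2), (2, 4, 2, 0), (3, 2, 1, 3), (4, 0, 4, 4), (2, 4, 2, 4), (4, 0, 0, 2))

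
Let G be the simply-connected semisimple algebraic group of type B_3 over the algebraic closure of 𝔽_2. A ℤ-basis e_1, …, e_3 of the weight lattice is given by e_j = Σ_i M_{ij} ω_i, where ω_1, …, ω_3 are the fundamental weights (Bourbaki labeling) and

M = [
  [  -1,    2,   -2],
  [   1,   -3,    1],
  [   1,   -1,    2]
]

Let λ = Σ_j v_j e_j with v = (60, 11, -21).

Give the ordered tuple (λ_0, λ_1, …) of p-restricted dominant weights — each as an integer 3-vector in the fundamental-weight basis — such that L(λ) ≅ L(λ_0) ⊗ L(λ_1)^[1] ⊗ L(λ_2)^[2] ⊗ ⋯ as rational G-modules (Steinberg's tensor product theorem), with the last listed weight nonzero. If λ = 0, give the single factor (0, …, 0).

Converting to the ω-basis (c_i = row i of M dotted with v = (60, 11, -21)):
  c_1 = -1*60 + 2*11 + -2*-21 = 4
  c_2 = 1*60 + -3*11 + 1*-21 = 6
  c_3 = 1*60 + -1*11 + 2*-21 = 7
p = 2; digits c_i = Σ_j d_{ij}·2^j, 0 ≤ d_{ij} < 2:
  c_1 = 4 = 0·2^0 + 0·2^1 + 1·2^2
  c_2 = 6 = 0·2^0 + 1·2^1 + 1·2^2
  c_3 = 7 = 1·2^0 + 1·2^1 + 1·2^2
λ_0 = (0, 0, 1)
λ_1 = (0, 1, 1)
λ_2 = (1, 1, 1)

((0, 0, 1), (0, 1, 1), (1, 1, 1))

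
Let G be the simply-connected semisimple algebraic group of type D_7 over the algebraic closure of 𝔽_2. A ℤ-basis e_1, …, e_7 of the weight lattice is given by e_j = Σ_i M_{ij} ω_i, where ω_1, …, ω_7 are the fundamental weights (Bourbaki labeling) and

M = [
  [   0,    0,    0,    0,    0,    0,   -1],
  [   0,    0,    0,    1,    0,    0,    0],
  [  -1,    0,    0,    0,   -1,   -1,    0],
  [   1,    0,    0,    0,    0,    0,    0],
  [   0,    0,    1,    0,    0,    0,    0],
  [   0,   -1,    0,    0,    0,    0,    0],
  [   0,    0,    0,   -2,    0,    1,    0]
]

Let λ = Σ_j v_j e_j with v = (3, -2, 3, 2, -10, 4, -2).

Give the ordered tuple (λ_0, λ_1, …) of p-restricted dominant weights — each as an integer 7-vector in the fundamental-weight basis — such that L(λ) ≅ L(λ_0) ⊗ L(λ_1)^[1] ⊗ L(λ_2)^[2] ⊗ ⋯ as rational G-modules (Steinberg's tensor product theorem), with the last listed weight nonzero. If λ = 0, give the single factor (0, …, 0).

((0, 0, 1, 1, 1, 0, 0), (1, 1, 1, 1, 1, 1, 0))

Converting to the ω-basis (c_i = row i of M dotted with v = (3, -2, 3, 2, -10, 4, -2)):
  c_1 = (0)·(3) + (0)·(-2) + (0)·(3) + (0)·(2) + (0)·(-10) + (0)·(4) + (-1)·(-2) = 2
  c_2 = (0)·(3) + (0)·(-2) + (0)·(3) + (1)·(2) + (0)·(-10) + (0)·(4) + (0)·(-2) = 2
  c_3 = (-1)·(3) + (0)·(-2) + (0)·(3) + (0)·(2) + (-1)·(-10) + (-1)·(4) + (0)·(-2) = 3
  c_4 = (1)·(3) + (0)·(-2) + (0)·(3) + (0)·(2) + (0)·(-10) + (0)·(4) + (0)·(-2) = 3
  c_5 = (0)·(3) + (0)·(-2) + (1)·(3) + (0)·(2) + (0)·(-10) + (0)·(4) + (0)·(-2) = 3
  c_6 = (0)·(3) + (-1)·(-2) + (0)·(3) + (0)·(2) + (0)·(-10) + (0)·(4) + (0)·(-2) = 2
  c_7 = (0)·(3) + (0)·(-2) + (0)·(3) + (-2)·(2) + (0)·(-10) + (1)·(4) + (0)·(-2) = 0
Expand coordinatewise in base 2:
  c_1 = 2 = 0·2^0 + 1·2^1
  c_2 = 2 = 0·2^0 + 1·2^1
  c_3 = 3 = 1·2^0 + 1·2^1
  c_4 = 3 = 1·2^0 + 1·2^1
  c_5 = 3 = 1·2^0 + 1·2^1
  c_6 = 2 = 0·2^0 + 1·2^1
  c_7 = 0
λ_0 = (0, 0, 1, 1, 1, 0, 0)
λ_1 = (1, 1, 1, 1, 1, 1, 0)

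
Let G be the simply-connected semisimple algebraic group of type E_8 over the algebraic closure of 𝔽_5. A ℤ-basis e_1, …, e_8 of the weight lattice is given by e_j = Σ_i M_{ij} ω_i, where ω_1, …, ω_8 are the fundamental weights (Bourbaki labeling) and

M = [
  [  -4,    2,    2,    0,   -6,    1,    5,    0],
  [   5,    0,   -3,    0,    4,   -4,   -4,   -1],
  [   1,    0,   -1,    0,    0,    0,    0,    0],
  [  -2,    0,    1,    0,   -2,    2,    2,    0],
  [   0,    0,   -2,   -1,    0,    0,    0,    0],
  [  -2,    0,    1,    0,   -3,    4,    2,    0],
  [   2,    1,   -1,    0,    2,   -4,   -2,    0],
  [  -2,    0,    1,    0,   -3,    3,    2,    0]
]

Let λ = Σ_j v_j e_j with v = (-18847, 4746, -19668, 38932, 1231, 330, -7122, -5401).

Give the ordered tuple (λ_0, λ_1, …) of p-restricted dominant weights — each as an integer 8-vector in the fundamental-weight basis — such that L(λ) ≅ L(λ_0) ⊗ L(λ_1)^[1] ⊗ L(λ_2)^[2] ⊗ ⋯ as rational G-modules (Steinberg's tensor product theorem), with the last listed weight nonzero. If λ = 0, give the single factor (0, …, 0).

((3, 2, 1, 0, 4, 4, 1, 4), (0, 2, 4, 1, 0, 1, 1, 0), (0, 0, 2, 4, 1, 1, 4, 3), (3, 3, 1, 0, 3, 1, 1, 3), (4, 3, 1, 3, 0, 2, 3, 1))

In the fundamental-weight basis, λ has coordinates c = M·v (v = (-18847, 4746, -19668, 38932, 1231, 330, -7122, -5401)):
  c_1 = (-4)·(-18847) + (2)·(4746) + (2)·(-19668) + (0)·(38932) + (-6)·(1231) + (1)·(330) + (5)·(-7122) + (0)·(-5401) = 2878
  c_2 = (5)·(-18847) + (0)·(4746) + (-3)·(-19668) + (0)·(38932) + (4)·(1231) + (-4)·(330) + (-4)·(-7122) + (-1)·(-5401) = 2262
  c_3 = (1)·(-18847) + (0)·(4746) + (-1)·(-19668) + (0)·(38932) + (0)·(1231) + (0)·(330) + (0)·(-7122) + (0)·(-5401) = 821
  c_4 = (-2)·(-18847) + (0)·(4746) + (1)·(-19668) + (0)·(38932) + (-2)·(1231) + (2)·(330) + (2)·(-7122) + (0)·(-5401) = 1980
  c_5 = (0)·(-18847) + (0)·(4746) + (-2)·(-19668) + (-1)·(38932) + (0)·(1231) + (0)·(330) + (0)·(-7122) + (0)·(-5401) = 404
  c_6 = (-2)·(-18847) + (0)·(4746) + (1)·(-19668) + (0)·(38932) + (-3)·(1231) + (4)·(330) + (2)·(-7122) + (0)·(-5401) = 1409
  c_7 = (2)·(-18847) + (1)·(4746) + (-1)·(-19668) + (0)·(38932) + (2)·(1231) + (-4)·(330) + (-2)·(-7122) + (0)·(-5401) = 2106
  c_8 = (-2)·(-18847) + (0)·(4746) + (1)·(-19668) + (0)·(38932) + (-3)·(1231) + (3)·(330) + (2)·(-7122) + (0)·(-5401) = 1079
Writing each c_i in base p = 5:
  c_1 = 2878 = 3·5^0 + 0·5^1 + 0·5^2 + 3·5^3 + 4·5^4
  c_2 = 2262 = 2·5^0 + 2·5^1 + 0·5^2 + 3·5^3 + 3·5^4
  c_3 = 821 = 1·5^0 + 4·5^1 + 2·5^2 + 1·5^3 + 1·5^4
  c_4 = 1980 = 0·5^0 + 1·5^1 + 4·5^2 + 0·5^3 + 3·5^4
  c_5 = 404 = 4·5^0 + 0·5^1 + 1·5^2 + 3·5^3
  c_6 = 1409 = 4·5^0 + 1·5^1 + 1·5^2 + 1·5^3 + 2·5^4
  c_7 = 2106 = 1·5^0 + 1·5^1 + 4·5^2 + 1·5^3 + 3·5^4
  c_8 = 1079 = 4·5^0 + 0·5^1 + 3·5^2 + 3·5^3 + 1·5^4
Factor λ_0 = (3, 2, 1, 0, 4, 4, 1, 4)
Factor λ_1 = (0, 2, 4, 1, 0, 1, 1, 0)
Factor λ_2 = (0, 0, 2, 4, 1, 1, 4, 3)
Factor λ_3 = (3, 3, 1, 0, 3, 1, 1, 3)
Factor λ_4 = (4, 3, 1, 3, 0, 2, 3, 1)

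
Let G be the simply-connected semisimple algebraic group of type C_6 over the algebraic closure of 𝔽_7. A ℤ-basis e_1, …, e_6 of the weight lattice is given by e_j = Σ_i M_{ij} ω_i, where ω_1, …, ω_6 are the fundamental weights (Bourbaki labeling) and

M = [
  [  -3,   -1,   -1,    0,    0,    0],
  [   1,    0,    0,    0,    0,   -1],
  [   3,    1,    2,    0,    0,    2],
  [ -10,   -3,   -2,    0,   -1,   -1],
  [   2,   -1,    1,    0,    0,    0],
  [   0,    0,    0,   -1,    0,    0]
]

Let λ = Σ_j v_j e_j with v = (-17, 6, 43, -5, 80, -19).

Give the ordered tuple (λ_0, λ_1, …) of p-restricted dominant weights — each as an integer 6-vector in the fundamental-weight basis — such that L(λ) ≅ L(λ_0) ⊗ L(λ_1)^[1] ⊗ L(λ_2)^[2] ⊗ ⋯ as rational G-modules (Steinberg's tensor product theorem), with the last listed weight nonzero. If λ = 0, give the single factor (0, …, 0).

Compute c_i = Σ_j M_{ij} v_j with v = (-17, 6, 43, -5, 80, -19):
  c_1 = -3*-17 + -1*6 + -1*43 + 0*-5 + 0*80 + 0*-19 = 2
  c_2 = 1*-17 + 0*6 + 0*43 + 0*-5 + 0*80 + -1*-19 = 2
  c_3 = 3*-17 + 1*6 + 2*43 + 0*-5 + 0*80 + 2*-19 = 3
  c_4 = -10*-17 + -3*6 + -2*43 + 0*-5 + -1*80 + -1*-19 = 5
  c_5 = 2*-17 + -1*6 + 1*43 + 0*-5 + 0*80 + 0*-19 = 3
  c_6 = 0*-17 + 0*6 + 0*43 + -1*-5 + 0*80 + 0*-19 = 5
p = 7; digits c_i = Σ_j d_{ij}·7^j, 0 ≤ d_{ij} < 7:
  c_1 = 2 = 2·7^0
  c_2 = 2 = 2·7^0
  c_3 = 3 = 3·7^0
  c_4 = 5 = 5·7^0
  c_5 = 3 = 3·7^0
  c_6 = 5 = 5·7^0
λ_0 = (2, 2, 3, 5, 3, 5)

((2, 2, 3, 5, 3, 5),)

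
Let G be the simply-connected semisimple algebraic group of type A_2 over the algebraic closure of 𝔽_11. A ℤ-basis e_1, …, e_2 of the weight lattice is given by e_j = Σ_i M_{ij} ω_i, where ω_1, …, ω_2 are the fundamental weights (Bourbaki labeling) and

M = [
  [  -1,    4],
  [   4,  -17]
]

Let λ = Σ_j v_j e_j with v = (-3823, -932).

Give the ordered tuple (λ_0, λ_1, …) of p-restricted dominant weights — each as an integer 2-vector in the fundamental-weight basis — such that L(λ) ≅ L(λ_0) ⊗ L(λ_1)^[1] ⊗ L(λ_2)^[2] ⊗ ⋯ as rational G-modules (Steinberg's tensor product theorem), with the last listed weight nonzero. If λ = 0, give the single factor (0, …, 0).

((7, 2), (8, 6), (0, 4))

ω-coordinates c = M·v, v = (-3823, -932):
  c_1 = -1*-3823 + 4*-932 = 95
  c_2 = 4*-3823 + -17*-932 = 552
p = 11; digits c_i = Σ_j d_{ij}·11^j, 0 ≤ d_{ij} < 11:
  c_1 = 95 = 7·11^0 + 8·11^1
  c_2 = 552 = 2·11^0 + 6·11^1 + 4·11^2
p-restricted factor λ_0 = (7, 2)
p-restricted factor λ_1 = (8, 6)
p-restricted factor λ_2 = (0, 4)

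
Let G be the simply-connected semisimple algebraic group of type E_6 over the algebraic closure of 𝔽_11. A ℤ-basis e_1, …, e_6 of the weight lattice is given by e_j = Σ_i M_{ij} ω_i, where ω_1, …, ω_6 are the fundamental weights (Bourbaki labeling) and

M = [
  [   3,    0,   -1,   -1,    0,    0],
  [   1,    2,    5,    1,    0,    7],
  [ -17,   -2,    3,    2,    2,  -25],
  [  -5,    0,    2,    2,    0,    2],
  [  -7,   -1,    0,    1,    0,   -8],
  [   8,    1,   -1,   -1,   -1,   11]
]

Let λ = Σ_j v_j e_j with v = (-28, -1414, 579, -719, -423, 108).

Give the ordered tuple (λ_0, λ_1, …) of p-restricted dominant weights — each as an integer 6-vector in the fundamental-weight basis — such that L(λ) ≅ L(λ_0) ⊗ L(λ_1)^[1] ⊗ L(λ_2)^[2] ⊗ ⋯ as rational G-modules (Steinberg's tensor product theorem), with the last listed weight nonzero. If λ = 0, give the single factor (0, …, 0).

((1, 10, 2, 10, 5, 3), (5, 6, 5, 6, 2, 10))

ω-coordinates c = M·v, v = (-28, -1414, 579, -719, -423, 108):
  c_1 = (3)·(-28) + (0)·(-1414) + (-1)·(579) + (-1)·(-719) + (0)·(-423) + (0)·(108) = 56
  c_2 = (1)·(-28) + (2)·(-1414) + (5)·(579) + (1)·(-719) + (0)·(-423) + (7)·(108) = 76
  c_3 = (-17)·(-28) + (-2)·(-1414) + (3)·(579) + (2)·(-719) + (2)·(-423) + (-25)·(108) = 57
  c_4 = (-5)·(-28) + (0)·(-1414) + (2)·(579) + (2)·(-719) + (0)·(-423) + (2)·(108) = 76
  c_5 = (-7)·(-28) + (-1)·(-1414) + (0)·(579) + (1)·(-719) + (0)·(-423) + (-8)·(108) = 27
  c_6 = (8)·(-28) + (1)·(-1414) + (-1)·(579) + (-1)·(-719) + (-1)·(-423) + (11)·(108) = 113
Expand coordinatewise in base 11:
  c_1 = 56 = 1·11^0 + 5·11^1
  c_2 = 76 = 10·11^0 + 6·11^1
  c_3 = 57 = 2·11^0 + 5·11^1
  c_4 = 76 = 10·11^0 + 6·11^1
  c_5 = 27 = 5·11^0 + 2·11^1
  c_6 = 113 = 3·11^0 + 10·11^1
Factor λ_0 = (1, 10, 2, 10, 5, 3)
Factor λ_1 = (5, 6, 5, 6, 2, 10)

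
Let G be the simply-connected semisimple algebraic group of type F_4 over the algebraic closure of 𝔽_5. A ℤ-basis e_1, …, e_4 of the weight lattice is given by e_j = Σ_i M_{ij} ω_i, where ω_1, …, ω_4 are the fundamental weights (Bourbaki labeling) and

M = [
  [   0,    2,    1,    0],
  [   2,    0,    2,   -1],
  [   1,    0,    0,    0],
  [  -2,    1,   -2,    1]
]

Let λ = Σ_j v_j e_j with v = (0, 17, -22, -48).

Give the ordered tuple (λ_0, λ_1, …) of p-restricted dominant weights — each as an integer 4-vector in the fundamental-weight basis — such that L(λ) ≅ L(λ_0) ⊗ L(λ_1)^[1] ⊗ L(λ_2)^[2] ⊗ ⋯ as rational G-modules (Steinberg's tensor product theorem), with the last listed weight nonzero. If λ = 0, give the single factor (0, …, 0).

((2, 4, 0, 3), (2, 0, 0, 2))

In the fundamental-weight basis, λ has coordinates c = M·v (v = (0, 17, -22, -48)):
  c_1 = 0*0 + 2*17 + 1*-22 + 0*-48 = 12
  c_2 = 2*0 + 0*17 + 2*-22 + -1*-48 = 4
  c_3 = 1*0 + 0*17 + 0*-22 + 0*-48 = 0
  c_4 = -2*0 + 1*17 + -2*-22 + 1*-48 = 13
Writing each c_i in base p = 5:
  c_1 = 12 = 2·5^0 + 2·5^1
  c_2 = 4 = 4·5^0
  c_3 = 0
  c_4 = 13 = 3·5^0 + 2·5^1
Factor λ_0 = (2, 4, 0, 3)
Factor λ_1 = (2, 0, 0, 2)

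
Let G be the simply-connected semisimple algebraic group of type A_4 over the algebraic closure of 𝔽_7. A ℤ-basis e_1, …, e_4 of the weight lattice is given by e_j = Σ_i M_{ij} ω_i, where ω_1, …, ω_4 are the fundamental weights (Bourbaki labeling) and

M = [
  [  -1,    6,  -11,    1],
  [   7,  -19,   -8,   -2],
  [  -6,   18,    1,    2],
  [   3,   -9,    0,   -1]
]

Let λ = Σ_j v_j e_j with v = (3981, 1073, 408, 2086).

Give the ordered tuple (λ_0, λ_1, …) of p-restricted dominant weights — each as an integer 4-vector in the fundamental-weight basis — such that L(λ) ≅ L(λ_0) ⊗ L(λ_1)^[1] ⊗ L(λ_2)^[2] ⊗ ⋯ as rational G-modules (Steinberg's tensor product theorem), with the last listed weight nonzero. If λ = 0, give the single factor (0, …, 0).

ω-coordinates c = M·v, v = (3981, 1073, 408, 2086):
  c_1 = (-1)·(3981) + 6·1073 + (-11)·(408) + 1·2086 = 55
  c_2 = 7·3981 + (-19)·(1073) + (-8)·(408) + (-2)·(2086) = 44
  c_3 = (-6)·(3981) + 18·1073 + 1·408 + 2·2086 = 8
  c_4 = 3·3981 + (-9)·(1073) + 0·408 + (-1)·(2086) = 200
Base-7 expansion of each c_i:
  c_1 = 55 = 6·7^0 + 0·7^1 + 1·7^2
  c_2 = 44 = 2·7^0 + 6·7^1
  c_3 = 8 = 1·7^0 + 1·7^1
  c_4 = 200 = 4·7^0 + 0·7^1 + 4·7^2
λ_0 = (6, 2, 1, 4)
λ_1 = (0, 6, 1, 0)
λ_2 = (1, 0, 0, 4)

((6, 2, 1, 4), (0, 6, 1, 0), (1, 0, 0, 4))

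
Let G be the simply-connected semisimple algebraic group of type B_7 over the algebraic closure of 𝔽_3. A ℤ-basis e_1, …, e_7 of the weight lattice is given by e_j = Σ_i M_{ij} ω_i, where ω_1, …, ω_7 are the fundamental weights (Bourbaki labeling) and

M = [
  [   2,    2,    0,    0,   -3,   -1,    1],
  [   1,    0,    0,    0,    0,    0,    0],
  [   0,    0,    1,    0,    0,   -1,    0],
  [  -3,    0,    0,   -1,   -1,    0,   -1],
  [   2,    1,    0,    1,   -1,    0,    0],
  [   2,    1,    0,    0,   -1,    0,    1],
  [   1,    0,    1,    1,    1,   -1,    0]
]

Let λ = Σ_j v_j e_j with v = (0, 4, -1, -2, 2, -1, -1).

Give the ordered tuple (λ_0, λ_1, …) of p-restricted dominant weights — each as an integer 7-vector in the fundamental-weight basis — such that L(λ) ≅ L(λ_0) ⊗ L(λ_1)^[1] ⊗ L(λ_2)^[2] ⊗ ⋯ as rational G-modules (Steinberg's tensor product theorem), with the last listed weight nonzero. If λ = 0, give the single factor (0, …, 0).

((2, 0, 0, 1, 0, 1, 0),)

Change of basis e → ω: c = M·v where v = (0, 4, -1, -2, 2, -1, -1):
  c_1 = 2*0 + 2*4 + 0*-1 + 0*-2 + -3*2 + -1*-1 + 1*-1 = 2
  c_2 = 1*0 + 0*4 + 0*-1 + 0*-2 + 0*2 + 0*-1 + 0*-1 = 0
  c_3 = 0*0 + 0*4 + 1*-1 + 0*-2 + 0*2 + -1*-1 + 0*-1 = 0
  c_4 = -3*0 + 0*4 + 0*-1 + -1*-2 + -1*2 + 0*-1 + -1*-1 = 1
  c_5 = 2*0 + 1*4 + 0*-1 + 1*-2 + -1*2 + 0*-1 + 0*-1 = 0
  c_6 = 2*0 + 1*4 + 0*-1 + 0*-2 + -1*2 + 0*-1 + 1*-1 = 1
  c_7 = 1*0 + 0*4 + 1*-1 + 1*-2 + 1*2 + -1*-1 + 0*-1 = 0
Base-3 expansion of each c_i:
  c_1 = 2 = 2·3^0
  c_2 = 0
  c_3 = 0
  c_4 = 1 = 1·3^0
  c_5 = 0
  c_6 = 1 = 1·3^0
  c_7 = 0
λ_0 = (2, 0, 0, 1, 0, 1, 0)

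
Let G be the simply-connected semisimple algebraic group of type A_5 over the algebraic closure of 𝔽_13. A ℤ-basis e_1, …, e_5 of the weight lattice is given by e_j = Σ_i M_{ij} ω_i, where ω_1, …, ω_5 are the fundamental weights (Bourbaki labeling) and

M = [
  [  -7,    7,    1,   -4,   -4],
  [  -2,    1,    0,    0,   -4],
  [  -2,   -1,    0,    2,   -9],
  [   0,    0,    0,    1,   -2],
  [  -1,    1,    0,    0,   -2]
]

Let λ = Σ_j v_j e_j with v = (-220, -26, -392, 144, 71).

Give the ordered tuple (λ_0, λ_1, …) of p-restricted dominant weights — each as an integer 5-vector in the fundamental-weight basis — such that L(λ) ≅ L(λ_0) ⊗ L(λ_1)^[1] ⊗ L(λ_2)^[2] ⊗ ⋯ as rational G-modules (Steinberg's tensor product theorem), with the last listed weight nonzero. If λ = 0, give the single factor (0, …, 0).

((2, 0, 11, 2, 0), (8, 10, 8, 0, 4))

Converting to the ω-basis (c_i = row i of M dotted with v = (-220, -26, -392, 144, 71)):
  c_1 = (-7)·(-220) + (7)·(-26) + (1)·(-392) + (-4)·(144) + (-4)·(71) = 106
  c_2 = (-2)·(-220) + (1)·(-26) + (0)·(-392) + (0)·(144) + (-4)·(71) = 130
  c_3 = (-2)·(-220) + (-1)·(-26) + (0)·(-392) + (2)·(144) + (-9)·(71) = 115
  c_4 = (0)·(-220) + (0)·(-26) + (0)·(-392) + (1)·(144) + (-2)·(71) = 2
  c_5 = (-1)·(-220) + (1)·(-26) + (0)·(-392) + (0)·(144) + (-2)·(71) = 52
Writing each c_i in base p = 13:
  c_1 = 106 = 2·13^0 + 8·13^1
  c_2 = 130 = 0·13^0 + 10·13^1
  c_3 = 115 = 11·13^0 + 8·13^1
  c_4 = 2 = 2·13^0
  c_5 = 52 = 0·13^0 + 4·13^1
p-restricted factor λ_0 = (2, 0, 11, 2, 0)
p-restricted factor λ_1 = (8, 10, 8, 0, 4)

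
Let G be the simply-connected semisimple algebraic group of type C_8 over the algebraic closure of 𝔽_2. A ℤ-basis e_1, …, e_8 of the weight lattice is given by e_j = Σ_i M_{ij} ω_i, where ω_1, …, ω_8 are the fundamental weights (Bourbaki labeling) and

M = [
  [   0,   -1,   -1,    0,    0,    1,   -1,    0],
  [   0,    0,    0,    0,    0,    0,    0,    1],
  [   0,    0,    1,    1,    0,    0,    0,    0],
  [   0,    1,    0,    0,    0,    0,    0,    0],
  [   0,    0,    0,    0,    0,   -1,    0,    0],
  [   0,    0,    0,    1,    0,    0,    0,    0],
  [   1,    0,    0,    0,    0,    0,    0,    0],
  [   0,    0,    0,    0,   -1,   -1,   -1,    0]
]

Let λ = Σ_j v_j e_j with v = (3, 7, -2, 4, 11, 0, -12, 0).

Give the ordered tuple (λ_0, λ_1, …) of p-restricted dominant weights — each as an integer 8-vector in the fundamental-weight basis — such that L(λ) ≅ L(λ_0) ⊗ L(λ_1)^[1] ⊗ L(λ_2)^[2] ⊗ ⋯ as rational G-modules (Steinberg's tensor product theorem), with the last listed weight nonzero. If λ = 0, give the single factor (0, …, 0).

In the fundamental-weight basis, λ has coordinates c = M·v (v = (3, 7, -2, 4, 11, 0, -12, 0)):
  c_1 = (0)·(3) + (-1)·(7) + (-1)·(-2) + (0)·(4) + (0)·(11) + (1)·(0) + (-1)·(-12) + (0)·(0) = 7
  c_2 = (0)·(3) + (0)·(7) + (0)·(-2) + (0)·(4) + (0)·(11) + (0)·(0) + (0)·(-12) + (1)·(0) = 0
  c_3 = (0)·(3) + (0)·(7) + (1)·(-2) + (1)·(4) + (0)·(11) + (0)·(0) + (0)·(-12) + (0)·(0) = 2
  c_4 = (0)·(3) + (1)·(7) + (0)·(-2) + (0)·(4) + (0)·(11) + (0)·(0) + (0)·(-12) + (0)·(0) = 7
  c_5 = (0)·(3) + (0)·(7) + (0)·(-2) + (0)·(4) + (0)·(11) + (-1)·(0) + (0)·(-12) + (0)·(0) = 0
  c_6 = (0)·(3) + (0)·(7) + (0)·(-2) + (1)·(4) + (0)·(11) + (0)·(0) + (0)·(-12) + (0)·(0) = 4
  c_7 = (1)·(3) + (0)·(7) + (0)·(-2) + (0)·(4) + (0)·(11) + (0)·(0) + (0)·(-12) + (0)·(0) = 3
  c_8 = (0)·(3) + (0)·(7) + (0)·(-2) + (0)·(4) + (-1)·(11) + (-1)·(0) + (-1)·(-12) + (0)·(0) = 1
Base-2 expansion of each c_i:
  c_1 = 7 = 1·2^0 + 1·2^1 + 1·2^2
  c_2 = 0
  c_3 = 2 = 0·2^0 + 1·2^1
  c_4 = 7 = 1·2^0 + 1·2^1 + 1·2^2
  c_5 = 0
  c_6 = 4 = 0·2^0 + 0·2^1 + 1·2^2
  c_7 = 3 = 1·2^0 + 1·2^1
  c_8 = 1 = 1·2^0
Factor λ_0 = (1, 0, 0, 1, 0, 0, 1, 1)
Factor λ_1 = (1, 0, 1, 1, 0, 0, 1, 0)
Factor λ_2 = (1, 0, 0, 1, 0, 1, 0, 0)

((1, 0, 0, 1, 0, 0, 1, 1), (1, 0, 1, 1, 0, 0, 1, 0), (1, 0, 0, 1, 0, 1, 0, 0))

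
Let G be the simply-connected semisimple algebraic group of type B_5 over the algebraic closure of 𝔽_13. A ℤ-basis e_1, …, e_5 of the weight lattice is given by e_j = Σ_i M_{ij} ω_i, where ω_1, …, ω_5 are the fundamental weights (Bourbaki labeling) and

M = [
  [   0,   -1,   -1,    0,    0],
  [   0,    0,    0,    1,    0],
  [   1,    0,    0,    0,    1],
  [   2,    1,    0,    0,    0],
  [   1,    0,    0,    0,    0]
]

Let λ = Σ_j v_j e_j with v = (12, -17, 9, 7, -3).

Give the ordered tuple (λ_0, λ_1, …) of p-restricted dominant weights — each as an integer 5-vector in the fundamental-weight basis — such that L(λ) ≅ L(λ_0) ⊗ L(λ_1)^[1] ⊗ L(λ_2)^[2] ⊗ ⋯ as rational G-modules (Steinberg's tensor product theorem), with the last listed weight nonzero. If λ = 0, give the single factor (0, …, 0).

Converting to the ω-basis (c_i = row i of M dotted with v = (12, -17, 9, 7, -3)):
  c_1 = (0)·(12) + (-1)·(-17) + (-1)·(9) + (0)·(7) + (0)·(-3) = 8
  c_2 = (0)·(12) + (0)·(-17) + (0)·(9) + (1)·(7) + (0)·(-3) = 7
  c_3 = (1)·(12) + (0)·(-17) + (0)·(9) + (0)·(7) + (1)·(-3) = 9
  c_4 = (2)·(12) + (1)·(-17) + (0)·(9) + (0)·(7) + (0)·(-3) = 7
  c_5 = (1)·(12) + (0)·(-17) + (0)·(9) + (0)·(7) + (0)·(-3) = 12
Expand coordinatewise in base 13:
  c_1 = 8 = 8·13^0
  c_2 = 7 = 7·13^0
  c_3 = 9 = 9·13^0
  c_4 = 7 = 7·13^0
  c_5 = 12 = 12·13^0
λ_0 = (8, 7, 9, 7, 12)

((8, 7, 9, 7, 12),)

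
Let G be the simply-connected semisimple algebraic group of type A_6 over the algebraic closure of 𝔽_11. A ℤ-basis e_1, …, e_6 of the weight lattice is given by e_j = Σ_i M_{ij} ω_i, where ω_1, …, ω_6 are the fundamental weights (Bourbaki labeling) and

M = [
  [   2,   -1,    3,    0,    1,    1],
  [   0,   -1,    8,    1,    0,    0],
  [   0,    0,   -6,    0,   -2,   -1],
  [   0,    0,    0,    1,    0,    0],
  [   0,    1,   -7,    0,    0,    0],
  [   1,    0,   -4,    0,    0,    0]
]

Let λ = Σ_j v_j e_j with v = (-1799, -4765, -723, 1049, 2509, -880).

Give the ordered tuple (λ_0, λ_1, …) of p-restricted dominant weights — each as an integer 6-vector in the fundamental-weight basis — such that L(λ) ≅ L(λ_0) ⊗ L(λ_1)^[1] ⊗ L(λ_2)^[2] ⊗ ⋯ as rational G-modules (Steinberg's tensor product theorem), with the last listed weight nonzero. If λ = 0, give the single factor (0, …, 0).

In the fundamental-weight basis, λ has coordinates c = M·v (v = (-1799, -4765, -723, 1049, 2509, -880)):
  c_1 = (2)·(-1799) + (-1)·(-4765) + (3)·(-723) + (0)·(1049) + (1)·(2509) + (1)·(-880) = 627
  c_2 = (0)·(-1799) + (-1)·(-4765) + (8)·(-723) + (1)·(1049) + (0)·(2509) + (0)·(-880) = 30
  c_3 = (0)·(-1799) + (0)·(-4765) + (-6)·(-723) + (0)·(1049) + (-2)·(2509) + (-1)·(-880) = 200
  c_4 = (0)·(-1799) + (0)·(-4765) + (0)·(-723) + (1)·(1049) + (0)·(2509) + (0)·(-880) = 1049
  c_5 = (0)·(-1799) + (1)·(-4765) + (-7)·(-723) + (0)·(1049) + (0)·(2509) + (0)·(-880) = 296
  c_6 = (1)·(-1799) + (0)·(-4765) + (-4)·(-723) + (0)·(1049) + (0)·(2509) + (0)·(-880) = 1093
Base-11 expansion of each c_i:
  c_1 = 627 = 0·11^0 + 2·11^1 + 5·11^2
  c_2 = 30 = 8·11^0 + 2·11^1
  c_3 = 200 = 2·11^0 + 7·11^1 + 1·11^2
  c_4 = 1049 = 4·11^0 + 7·11^1 + 8·11^2
  c_5 = 296 = 10·11^0 + 4·11^1 + 2·11^2
  c_6 = 1093 = 4·11^0 + 0·11^1 + 9·11^2
λ_0 = (0, 8, 2, 4, 10, 4)
λ_1 = (2, 2, 7, 7, 4, 0)
λ_2 = (5, 0, 1, 8, 2, 9)

((0, 8, 2, 4, 10, 4), (2, 2, 7, 7, 4, 0), (5, 0, 1, 8, 2, 9))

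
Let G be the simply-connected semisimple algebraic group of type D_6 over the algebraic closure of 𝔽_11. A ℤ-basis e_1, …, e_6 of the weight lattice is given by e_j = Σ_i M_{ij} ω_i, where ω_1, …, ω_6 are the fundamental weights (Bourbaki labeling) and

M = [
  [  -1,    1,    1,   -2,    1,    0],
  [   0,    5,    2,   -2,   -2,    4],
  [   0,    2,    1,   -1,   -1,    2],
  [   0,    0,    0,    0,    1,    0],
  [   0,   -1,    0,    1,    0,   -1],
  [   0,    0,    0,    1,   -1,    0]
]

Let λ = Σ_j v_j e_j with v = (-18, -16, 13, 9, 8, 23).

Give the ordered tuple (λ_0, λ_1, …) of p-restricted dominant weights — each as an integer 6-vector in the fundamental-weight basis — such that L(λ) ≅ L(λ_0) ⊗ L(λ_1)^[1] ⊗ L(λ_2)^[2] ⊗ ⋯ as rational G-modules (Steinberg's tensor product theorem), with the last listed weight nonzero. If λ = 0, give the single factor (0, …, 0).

((5, 4, 10, 8, 2, 1),)

Converting to the ω-basis (c_i = row i of M dotted with v = (-18, -16, 13, 9, 8, 23)):
  c_1 = (-1)·(-18) + (1)·(-16) + 1·13 + (-2)·(9) + 1·8 + 0·23 = 5
  c_2 = (0)·(-18) + (5)·(-16) + 2·13 + (-2)·(9) + (-2)·(8) + 4·23 = 4
  c_3 = (0)·(-18) + (2)·(-16) + 1·13 + (-1)·(9) + (-1)·(8) + 2·23 = 10
  c_4 = (0)·(-18) + (0)·(-16) + 0·13 + 0·9 + 1·8 + 0·23 = 8
  c_5 = (0)·(-18) + (-1)·(-16) + 0·13 + 1·9 + 0·8 + (-1)·(23) = 2
  c_6 = (0)·(-18) + (0)·(-16) + 0·13 + 1·9 + (-1)·(8) + 0·23 = 1
Base-11 expansion of each c_i:
  c_1 = 5 = 5·11^0
  c_2 = 4 = 4·11^0
  c_3 = 10 = 10·11^0
  c_4 = 8 = 8·11^0
  c_5 = 2 = 2·11^0
  c_6 = 1 = 1·11^0
Factor λ_0 = (5, 4, 10, 8, 2, 1)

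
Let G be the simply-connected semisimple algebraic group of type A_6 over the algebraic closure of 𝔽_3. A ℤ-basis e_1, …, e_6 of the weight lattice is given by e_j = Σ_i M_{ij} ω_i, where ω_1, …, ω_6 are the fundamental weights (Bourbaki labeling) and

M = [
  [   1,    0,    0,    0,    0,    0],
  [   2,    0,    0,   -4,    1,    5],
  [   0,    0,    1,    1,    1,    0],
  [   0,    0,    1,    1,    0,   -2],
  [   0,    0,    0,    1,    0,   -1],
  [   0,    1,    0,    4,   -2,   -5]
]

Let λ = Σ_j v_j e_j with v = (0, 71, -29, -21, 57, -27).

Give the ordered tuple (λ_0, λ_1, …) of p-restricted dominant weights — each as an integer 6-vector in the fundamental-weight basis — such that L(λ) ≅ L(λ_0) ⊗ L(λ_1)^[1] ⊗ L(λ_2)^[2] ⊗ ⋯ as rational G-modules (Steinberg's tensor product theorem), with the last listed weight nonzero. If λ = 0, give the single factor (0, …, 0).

((0, 0, 1, 1, 0, 2), (0, 2, 2, 1, 2, 2))

Change of basis e → ω: c = M·v where v = (0, 71, -29, -21, 57, -27):
  c_1 = 1·0 + 0·71 + (0)·(-29) + (0)·(-21) + 0·57 + (0)·(-27) = 0
  c_2 = 2·0 + 0·71 + (0)·(-29) + (-4)·(-21) + 1·57 + (5)·(-27) = 6
  c_3 = 0·0 + 0·71 + (1)·(-29) + (1)·(-21) + 1·57 + (0)·(-27) = 7
  c_4 = 0·0 + 0·71 + (1)·(-29) + (1)·(-21) + 0·57 + (-2)·(-27) = 4
  c_5 = 0·0 + 0·71 + (0)·(-29) + (1)·(-21) + 0·57 + (-1)·(-27) = 6
  c_6 = 0·0 + 1·71 + (0)·(-29) + (4)·(-21) + (-2)·(57) + (-5)·(-27) = 8
Writing each c_i in base p = 3:
  c_1 = 0
  c_2 = 6 = 0·3^0 + 2·3^1
  c_3 = 7 = 1·3^0 + 2·3^1
  c_4 = 4 = 1·3^0 + 1·3^1
  c_5 = 6 = 0·3^0 + 2·3^1
  c_6 = 8 = 2·3^0 + 2·3^1
λ_0 = (0, 0, 1, 1, 0, 2)
λ_1 = (0, 2, 2, 1, 2, 2)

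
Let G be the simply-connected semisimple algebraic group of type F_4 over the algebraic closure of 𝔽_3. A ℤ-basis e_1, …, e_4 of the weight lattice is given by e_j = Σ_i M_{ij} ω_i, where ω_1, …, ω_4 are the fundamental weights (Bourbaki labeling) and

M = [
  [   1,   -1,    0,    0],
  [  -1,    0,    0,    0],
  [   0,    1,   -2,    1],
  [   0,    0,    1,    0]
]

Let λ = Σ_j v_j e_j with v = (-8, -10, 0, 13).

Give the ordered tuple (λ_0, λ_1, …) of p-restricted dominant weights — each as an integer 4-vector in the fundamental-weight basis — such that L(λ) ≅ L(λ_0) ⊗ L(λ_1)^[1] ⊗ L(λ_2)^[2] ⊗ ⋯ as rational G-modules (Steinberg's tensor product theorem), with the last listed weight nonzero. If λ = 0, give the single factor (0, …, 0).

ω-coordinates c = M·v, v = (-8, -10, 0, 13):
  c_1 = (1)·(-8) + (-1)·(-10) + 0·0 + 0·13 = 2
  c_2 = (-1)·(-8) + (0)·(-10) + 0·0 + 0·13 = 8
  c_3 = (0)·(-8) + (1)·(-10) + (-2)·(0) + 1·13 = 3
  c_4 = (0)·(-8) + (0)·(-10) + 1·0 + 0·13 = 0
Expand coordinatewise in base 3:
  c_1 = 2 = 2·3^0
  c_2 = 8 = 2·3^0 + 2·3^1
  c_3 = 3 = 0·3^0 + 1·3^1
  c_4 = 0
p-restricted factor λ_0 = (2, 2, 0, 0)
p-restricted factor λ_1 = (0, 2, 1, 0)

((2, 2, 0, 0), (0, 2, 1, 0))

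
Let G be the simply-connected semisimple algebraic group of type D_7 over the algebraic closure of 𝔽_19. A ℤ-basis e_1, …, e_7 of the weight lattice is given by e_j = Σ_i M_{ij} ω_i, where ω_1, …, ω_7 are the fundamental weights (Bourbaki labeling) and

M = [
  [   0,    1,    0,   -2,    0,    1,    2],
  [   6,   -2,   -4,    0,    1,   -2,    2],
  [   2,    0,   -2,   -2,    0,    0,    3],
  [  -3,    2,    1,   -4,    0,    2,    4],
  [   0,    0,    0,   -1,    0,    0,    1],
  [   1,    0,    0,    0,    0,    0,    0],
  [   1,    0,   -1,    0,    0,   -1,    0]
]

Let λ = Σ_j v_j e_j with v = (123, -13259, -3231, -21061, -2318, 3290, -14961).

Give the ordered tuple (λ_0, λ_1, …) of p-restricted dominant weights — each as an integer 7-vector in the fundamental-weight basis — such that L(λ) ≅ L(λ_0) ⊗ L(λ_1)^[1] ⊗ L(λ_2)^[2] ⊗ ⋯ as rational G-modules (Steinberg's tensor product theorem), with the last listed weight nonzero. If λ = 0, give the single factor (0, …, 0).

((8, 11, 14, 7, 1, 9, 7), (3, 14, 17, 7, 17, 6, 3), (6, 3, 10, 2, 16, 0, 0))

Converting to the ω-basis (c_i = row i of M dotted with v = (123, -13259, -3231, -21061, -2318, 3290, -14961)):
  c_1 = (0)·(123) + (1)·(-13259) + (0)·(-3231) + (-2)·(-21061) + (0)·(-2318) + (1)·(3290) + (2)·(-14961) = 2231
  c_2 = (6)·(123) + (-2)·(-13259) + (-4)·(-3231) + (0)·(-21061) + (1)·(-2318) + (-2)·(3290) + (2)·(-14961) = 1360
  c_3 = (2)·(123) + (0)·(-13259) + (-2)·(-3231) + (-2)·(-21061) + (0)·(-2318) + (0)·(3290) + (3)·(-14961) = 3947
  c_4 = (-3)·(123) + (2)·(-13259) + (1)·(-3231) + (-4)·(-21061) + (0)·(-2318) + (2)·(3290) + (4)·(-14961) = 862
  c_5 = (0)·(123) + (0)·(-13259) + (0)·(-3231) + (-1)·(-21061) + (0)·(-2318) + (0)·(3290) + (1)·(-14961) = 6100
  c_6 = (1)·(123) + (0)·(-13259) + (0)·(-3231) + (0)·(-21061) + (0)·(-2318) + (0)·(3290) + (0)·(-14961) = 123
  c_7 = (1)·(123) + (0)·(-13259) + (-1)·(-3231) + (0)·(-21061) + (0)·(-2318) + (-1)·(3290) + (0)·(-14961) = 64
Expand coordinatewise in base 19:
  c_1 = 2231 = 8·19^0 + 3·19^1 + 6·19^2
  c_2 = 1360 = 11·19^0 + 14·19^1 + 3·19^2
  c_3 = 3947 = 14·19^0 + 17·19^1 + 10·19^2
  c_4 = 862 = 7·19^0 + 7·19^1 + 2·19^2
  c_5 = 6100 = 1·19^0 + 17·19^1 + 16·19^2
  c_6 = 123 = 9·19^0 + 6·19^1
  c_7 = 64 = 7·19^0 + 3·19^1
λ_0 = (8, 11, 14, 7, 1, 9, 7)
λ_1 = (3, 14, 17, 7, 17, 6, 3)
λ_2 = (6, 3, 10, 2, 16, 0, 0)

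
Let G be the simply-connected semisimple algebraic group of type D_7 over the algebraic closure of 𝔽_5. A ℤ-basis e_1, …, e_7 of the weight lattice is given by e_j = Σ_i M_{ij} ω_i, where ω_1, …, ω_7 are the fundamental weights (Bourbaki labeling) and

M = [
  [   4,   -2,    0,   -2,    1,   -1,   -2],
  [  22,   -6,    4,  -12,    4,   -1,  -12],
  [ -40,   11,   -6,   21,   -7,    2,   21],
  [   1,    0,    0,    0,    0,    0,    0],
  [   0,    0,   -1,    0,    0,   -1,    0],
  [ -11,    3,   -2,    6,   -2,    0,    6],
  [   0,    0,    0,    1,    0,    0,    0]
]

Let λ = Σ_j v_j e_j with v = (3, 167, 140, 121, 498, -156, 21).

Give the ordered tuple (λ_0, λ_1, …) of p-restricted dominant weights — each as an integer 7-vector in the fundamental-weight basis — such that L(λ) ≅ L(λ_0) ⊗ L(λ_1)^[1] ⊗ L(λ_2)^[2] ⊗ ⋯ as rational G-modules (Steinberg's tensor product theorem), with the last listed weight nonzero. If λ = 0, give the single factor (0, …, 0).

((3, 3, 1, 3, 1, 4, 1), (4, 3, 2, 0, 3, 3, 4), (1, 2, 2, 0, 0, 1, 4))

Converting to the ω-basis (c_i = row i of M dotted with v = (3, 167, 140, 121, 498, -156, 21)):
  c_1 = 4*3 + -2*167 + 0*140 + -2*121 + 1*498 + -1*-156 + -2*21 = 48
  c_2 = 22*3 + -6*167 + 4*140 + -12*121 + 4*498 + -1*-156 + -12*21 = 68
  c_3 = -40*3 + 11*167 + -6*140 + 21*121 + -7*498 + 2*-156 + 21*21 = 61
  c_4 = 1*3 + 0*167 + 0*140 + 0*121 + 0*498 + 0*-156 + 0*21 = 3
  c_5 = 0*3 + 0*167 + -1*140 + 0*121 + 0*498 + -1*-156 + 0*21 = 16
  c_6 = -11*3 + 3*167 + -2*140 + 6*121 + -2*498 + 0*-156 + 6*21 = 44
  c_7 = 0*3 + 0*167 + 0*140 + 1*121 + 0*498 + 0*-156 + 0*21 = 121
Expand coordinatewise in base 5:
  c_1 = 48 = 3·5^0 + 4·5^1 + 1·5^2
  c_2 = 68 = 3·5^0 + 3·5^1 + 2·5^2
  c_3 = 61 = 1·5^0 + 2·5^1 + 2·5^2
  c_4 = 3 = 3·5^0
  c_5 = 16 = 1·5^0 + 3·5^1
  c_6 = 44 = 4·5^0 + 3·5^1 + 1·5^2
  c_7 = 121 = 1·5^0 + 4·5^1 + 4·5^2
Factor λ_0 = (3, 3, 1, 3, 1, 4, 1)
Factor λ_1 = (4, 3, 2, 0, 3, 3, 4)
Factor λ_2 = (1, 2, 2, 0, 0, 1, 4)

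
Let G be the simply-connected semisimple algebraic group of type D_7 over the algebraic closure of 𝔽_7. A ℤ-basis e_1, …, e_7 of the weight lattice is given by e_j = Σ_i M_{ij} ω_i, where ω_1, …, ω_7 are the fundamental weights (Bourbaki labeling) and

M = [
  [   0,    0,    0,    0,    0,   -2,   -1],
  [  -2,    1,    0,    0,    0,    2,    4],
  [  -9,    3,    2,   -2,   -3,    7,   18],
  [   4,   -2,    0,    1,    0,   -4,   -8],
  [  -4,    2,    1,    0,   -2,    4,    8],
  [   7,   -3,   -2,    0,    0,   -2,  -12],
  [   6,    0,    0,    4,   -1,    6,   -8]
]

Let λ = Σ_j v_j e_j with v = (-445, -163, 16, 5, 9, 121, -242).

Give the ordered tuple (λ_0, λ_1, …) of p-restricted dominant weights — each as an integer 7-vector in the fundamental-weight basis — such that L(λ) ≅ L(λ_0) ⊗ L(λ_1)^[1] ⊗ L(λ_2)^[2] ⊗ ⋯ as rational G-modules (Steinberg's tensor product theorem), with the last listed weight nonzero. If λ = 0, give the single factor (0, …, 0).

((0, 1, 2, 3, 0, 4, 3),)

ω-coordinates c = M·v, v = (-445, -163, 16, 5, 9, 121, -242):
  c_1 = 0*-445 + 0*-163 + 0*16 + 0*5 + 0*9 + -2*121 + -1*-242 = 0
  c_2 = -2*-445 + 1*-163 + 0*16 + 0*5 + 0*9 + 2*121 + 4*-242 = 1
  c_3 = -9*-445 + 3*-163 + 2*16 + -2*5 + -3*9 + 7*121 + 18*-242 = 2
  c_4 = 4*-445 + -2*-163 + 0*16 + 1*5 + 0*9 + -4*121 + -8*-242 = 3
  c_5 = -4*-445 + 2*-163 + 1*16 + 0*5 + -2*9 + 4*121 + 8*-242 = 0
  c_6 = 7*-445 + -3*-163 + -2*16 + 0*5 + 0*9 + -2*121 + -12*-242 = 4
  c_7 = 6*-445 + 0*-163 + 0*16 + 4*5 + -1*9 + 6*121 + -8*-242 = 3
p = 7; digits c_i = Σ_j d_{ij}·7^j, 0 ≤ d_{ij} < 7:
  c_1 = 0
  c_2 = 1 = 1·7^0
  c_3 = 2 = 2·7^0
  c_4 = 3 = 3·7^0
  c_5 = 0
  c_6 = 4 = 4·7^0
  c_7 = 3 = 3·7^0
p-restricted factor λ_0 = (0, 1, 2, 3, 0, 4, 3)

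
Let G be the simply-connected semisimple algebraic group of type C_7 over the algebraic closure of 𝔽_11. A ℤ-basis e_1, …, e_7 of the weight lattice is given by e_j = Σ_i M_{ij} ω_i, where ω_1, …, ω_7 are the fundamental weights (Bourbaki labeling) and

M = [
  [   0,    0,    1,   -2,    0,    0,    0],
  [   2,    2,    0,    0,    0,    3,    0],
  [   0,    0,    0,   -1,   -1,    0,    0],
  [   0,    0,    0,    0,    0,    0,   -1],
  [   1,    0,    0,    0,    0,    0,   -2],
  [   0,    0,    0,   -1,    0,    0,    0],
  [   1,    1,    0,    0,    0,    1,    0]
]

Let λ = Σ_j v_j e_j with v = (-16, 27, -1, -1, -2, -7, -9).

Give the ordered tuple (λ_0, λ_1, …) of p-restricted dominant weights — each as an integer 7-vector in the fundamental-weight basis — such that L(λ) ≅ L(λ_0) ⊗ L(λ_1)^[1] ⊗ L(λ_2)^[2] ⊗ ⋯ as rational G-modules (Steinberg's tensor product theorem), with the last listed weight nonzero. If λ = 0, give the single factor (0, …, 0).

In the fundamental-weight basis, λ has coordinates c = M·v (v = (-16, 27, -1, -1, -2, -7, -9)):
  c_1 = (0)·(-16) + (0)·(27) + (1)·(-1) + (-2)·(-1) + (0)·(-2) + (0)·(-7) + (0)·(-9) = 1
  c_2 = (2)·(-16) + (2)·(27) + (0)·(-1) + (0)·(-1) + (0)·(-2) + (3)·(-7) + (0)·(-9) = 1
  c_3 = (0)·(-16) + (0)·(27) + (0)·(-1) + (-1)·(-1) + (-1)·(-2) + (0)·(-7) + (0)·(-9) = 3
  c_4 = (0)·(-16) + (0)·(27) + (0)·(-1) + (0)·(-1) + (0)·(-2) + (0)·(-7) + (-1)·(-9) = 9
  c_5 = (1)·(-16) + (0)·(27) + (0)·(-1) + (0)·(-1) + (0)·(-2) + (0)·(-7) + (-2)·(-9) = 2
  c_6 = (0)·(-16) + (0)·(27) + (0)·(-1) + (-1)·(-1) + (0)·(-2) + (0)·(-7) + (0)·(-9) = 1
  c_7 = (1)·(-16) + (1)·(27) + (0)·(-1) + (0)·(-1) + (0)·(-2) + (1)·(-7) + (0)·(-9) = 4
Base-11 expansion of each c_i:
  c_1 = 1 = 1·11^0
  c_2 = 1 = 1·11^0
  c_3 = 3 = 3·11^0
  c_4 = 9 = 9·11^0
  c_5 = 2 = 2·11^0
  c_6 = 1 = 1·11^0
  c_7 = 4 = 4·11^0
p-restricted factor λ_0 = (1, 1, 3, 9, 2, 1, 4)

((1, 1, 3, 9, 2, 1, 4),)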